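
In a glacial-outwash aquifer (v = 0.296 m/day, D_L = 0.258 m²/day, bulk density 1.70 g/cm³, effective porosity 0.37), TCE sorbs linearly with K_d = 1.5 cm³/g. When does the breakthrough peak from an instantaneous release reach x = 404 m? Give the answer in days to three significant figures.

10700 days

Retardation factor R = 1 + ρ_b·K_d/n = 1 + 1.70 × 1.5/0.37 = 7.892.
Sorption retards both mechanisms: v_R = v/R = 0.03751 m/day, D_R = D/R = 0.03269 m²/day.
Peak time from v_R²t² + 2D_R t − x² = 0: t = (√(D_R² + v_R²x²) − D_R)/v_R².
√(D_R² + v_R²x²) = √(0.03269² + 0.03751² × 404²) = 15.15; v_R² = 0.001407.
t = (15.15 − 0.03269)/0.001407 = 10700 days.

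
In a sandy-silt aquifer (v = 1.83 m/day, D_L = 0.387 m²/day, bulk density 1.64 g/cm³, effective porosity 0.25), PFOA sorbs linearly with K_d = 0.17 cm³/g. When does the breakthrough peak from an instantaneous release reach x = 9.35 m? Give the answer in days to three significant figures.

Retardation factor R = 1 + ρ_b·K_d/n = 1 + 1.64 × 0.17/0.25 = 2.115.
Sorption retards both mechanisms: v_R = v/R = 0.8652 m/day, D_R = D/R = 0.1830 m²/day.
Peak time from v_R²t² + 2D_R t − x² = 0: t = (√(D_R² + v_R²x²) − D_R)/v_R².
√(D_R² + v_R²x²) = √(0.1830² + 0.8652² × 9.35²) = 8.092; v_R² = 0.7486.
t = (8.092 − 0.1830)/0.7486 = 10.6 days.

10.6 days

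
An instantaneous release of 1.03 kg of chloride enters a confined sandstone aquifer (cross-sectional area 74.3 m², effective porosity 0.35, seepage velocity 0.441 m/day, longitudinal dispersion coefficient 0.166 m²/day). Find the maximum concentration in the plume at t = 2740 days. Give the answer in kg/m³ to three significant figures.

0.000524 kg/m³

The peak of an instantaneous 1D plume sits at x = vt; there the Gaussian factor is 1 and C_max = M/(n_e·A·√(4πDt)), where n_e·A is the pore area the mass is dissolved in.
√(4πDt) = √(4π × 0.166 × 2740) = 75.60 m, so C_max = 1.03/(0.35 × 74.3 × 75.60) = 0.000524 kg/m³.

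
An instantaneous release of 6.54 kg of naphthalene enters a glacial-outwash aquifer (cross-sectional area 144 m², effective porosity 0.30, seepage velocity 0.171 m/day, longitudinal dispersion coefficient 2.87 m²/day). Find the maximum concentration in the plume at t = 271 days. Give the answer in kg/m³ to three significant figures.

0.00153 kg/m³

The peak of an instantaneous 1D plume sits at x = vt; there the Gaussian factor is 1 and C_max = M/(n_e·A·√(4πDt)), where n_e·A is the pore area the mass is dissolved in.
√(4πDt) = √(4π × 2.87 × 271) = 98.86 m, so C_max = 6.54/(0.30 × 144 × 98.86) = 0.00153 kg/m³.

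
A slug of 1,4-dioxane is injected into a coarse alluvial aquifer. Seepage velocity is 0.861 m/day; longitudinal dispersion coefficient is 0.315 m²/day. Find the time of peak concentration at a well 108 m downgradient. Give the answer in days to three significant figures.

125 days

For the 1D instantaneous-source solution, setting ∂C/∂t = 0 at fixed x gives v²t² + 2Dt − x² = 0, so t = (√(D² + v²x²) − D)/v².
√(D² + v²x²) = √(0.315² + 0.861² × 108²) = 92.99; v² = 0.741321.
t = (92.99 − 0.315)/0.741321 = 125 days (vs. the pure-advection estimate x/v = 125 d).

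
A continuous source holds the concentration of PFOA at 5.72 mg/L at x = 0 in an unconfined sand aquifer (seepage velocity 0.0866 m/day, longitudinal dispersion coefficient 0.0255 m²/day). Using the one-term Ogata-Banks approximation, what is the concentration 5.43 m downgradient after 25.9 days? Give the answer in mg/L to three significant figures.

0.0159 mg/L

For a continuous step input, C/C₀ ≈ ½·erfc((x−vt)/(2√(Dt))).
vt = 0.0866 × 25.9 = 2.24294 m and 2√(Dt) = 2√(0.0255 × 25.9) = 1.625 m.
Argument (x−vt)/(2√(Dt)) = (5.43 − 2.24294)/1.625 = 1.961; ½·erfc(1.961) = 0.002775.
C = 5.72 × 0.002775 = 0.0159 mg/L.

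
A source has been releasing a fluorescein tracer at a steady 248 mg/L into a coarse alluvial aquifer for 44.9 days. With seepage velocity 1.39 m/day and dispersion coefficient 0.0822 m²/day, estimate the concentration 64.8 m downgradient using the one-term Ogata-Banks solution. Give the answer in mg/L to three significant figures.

For a continuous step input, C/C₀ ≈ ½·erfc((x−vt)/(2√(Dt))).
vt = 1.39 × 44.9 = 62.411 m and 2√(Dt) = 2√(0.0822 × 44.9) = 3.842 m.
Argument (x−vt)/(2√(Dt)) = (64.8 − 62.411)/3.842 = 0.6218; ½·erfc(0.6218) = 0.1896.
C = 248 × 0.1896 = 47.0 mg/L.

47.0 mg/L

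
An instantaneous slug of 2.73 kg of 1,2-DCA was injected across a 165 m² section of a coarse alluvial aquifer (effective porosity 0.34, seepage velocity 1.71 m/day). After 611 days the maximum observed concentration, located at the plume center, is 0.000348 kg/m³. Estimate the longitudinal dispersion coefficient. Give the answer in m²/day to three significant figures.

2.55 m²/day

At the plume center C_max = M/(n_e·A·√(4πDt)), so D = M²/(4πt·(n_e·A·C_max)²).
n_e·A·C_max = 0.34 × 165 × 0.000348 = 0.01952 kg/m.
D = 2.73²/(4π × 611 × 0.01952²) = 2.55 m²/day.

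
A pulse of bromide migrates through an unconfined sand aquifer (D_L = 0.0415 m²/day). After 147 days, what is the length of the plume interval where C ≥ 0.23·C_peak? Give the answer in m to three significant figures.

The plume is Gaussian with σ = √(2Dt) = √(2 × 0.0415 × 147) = 3.493 m.
C/C_peak = exp(−Δx²/(2σ²)) = 0.23 ⇒ Δx = σ·√(−2 ln 0.23) = 3.493 × 1.714 = 5.987 m.
Width = 2Δx = 12.0 m.

12.0 m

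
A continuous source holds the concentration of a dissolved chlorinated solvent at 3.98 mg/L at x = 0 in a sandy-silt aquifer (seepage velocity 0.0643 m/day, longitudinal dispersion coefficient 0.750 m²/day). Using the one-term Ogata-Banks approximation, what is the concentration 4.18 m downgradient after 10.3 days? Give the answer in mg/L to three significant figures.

For a continuous step input, C/C₀ ≈ ½·erfc((x−vt)/(2√(Dt))).
vt = 0.0643 × 10.3 = 0.66229 m and 2√(Dt) = 2√(0.750 × 10.3) = 5.559 m.
Argument (x−vt)/(2√(Dt)) = (4.18 − 0.66229)/5.559 = 0.6328; ½·erfc(0.6328) = 0.1854.
C = 3.98 × 0.1854 = 0.738 mg/L.

0.738 mg/L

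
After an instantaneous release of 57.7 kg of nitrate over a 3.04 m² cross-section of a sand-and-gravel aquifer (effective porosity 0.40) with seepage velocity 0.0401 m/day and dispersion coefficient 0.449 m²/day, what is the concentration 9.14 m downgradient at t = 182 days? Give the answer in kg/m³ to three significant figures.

For an instantaneous plane source, C(x,t) = M/(n_e·A·√(4πDt)) · exp(−(x−vt)²/(4Dt)), with n_e·A the pore (flow) area.
Plume center vt = 0.0401 × 182 = 7.2982 m, so the well at 9.14 m is 1.8418 m downgradient of the peak.
√(4πDt) = 32.05 m, giving peak height M/(n_e·A·√(4πDt)) = 57.7/(0.40 × 3.04 × 32.05) = 1.481 kg/m³.
(x−vt)²/(4Dt) = (1.8418)²/(4 × 0.449 × 182) = 0.01038; exp(−0.01038) = 0.9897.
C = 1.481 × 0.9897 = 1.47 kg/m³.

1.47 kg/m³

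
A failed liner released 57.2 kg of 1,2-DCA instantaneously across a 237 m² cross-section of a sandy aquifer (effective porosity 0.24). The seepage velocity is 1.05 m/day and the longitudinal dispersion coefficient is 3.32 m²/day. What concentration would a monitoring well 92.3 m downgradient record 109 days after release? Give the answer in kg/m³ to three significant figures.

0.0106 kg/m³

For an instantaneous plane source, C(x,t) = M/(n_e·A·√(4πDt)) · exp(−(x−vt)²/(4Dt)), with n_e·A the pore (flow) area.
Plume center vt = 1.05 × 109 = 114.45 m, so the well at 92.3 m is 22.15 m upgradient of the peak.
√(4πDt) = 67.44 m, giving peak height M/(n_e·A·√(4πDt)) = 57.2/(0.24 × 237 × 67.44) = 0.01491 kg/m³.
(x−vt)²/(4Dt) = (-22.15)²/(4 × 3.32 × 109) = 0.3389; exp(−0.3389) = 0.7126.
C = 0.01491 × 0.7126 = 0.0106 kg/m³.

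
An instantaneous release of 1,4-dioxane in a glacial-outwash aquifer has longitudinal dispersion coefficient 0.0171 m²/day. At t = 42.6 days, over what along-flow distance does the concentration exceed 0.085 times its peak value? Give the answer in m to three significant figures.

5.36 m

The plume is Gaussian with σ = √(2Dt) = √(2 × 0.0171 × 42.6) = 1.207 m.
C/C_peak = exp(−Δx²/(2σ²)) = 0.085 ⇒ Δx = σ·√(−2 ln 0.085) = 1.207 × 2.220 = 2.680 m.
Width = 2Δx = 5.36 m.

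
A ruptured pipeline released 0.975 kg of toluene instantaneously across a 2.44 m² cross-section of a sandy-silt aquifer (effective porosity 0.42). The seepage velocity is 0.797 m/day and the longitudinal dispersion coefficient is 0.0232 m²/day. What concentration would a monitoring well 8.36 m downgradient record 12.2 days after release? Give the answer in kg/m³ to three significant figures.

0.0977 kg/m³

For an instantaneous plane source, C(x,t) = M/(n_e·A·√(4πDt)) · exp(−(x−vt)²/(4Dt)), with n_e·A the pore (flow) area.
Plume center vt = 0.797 × 12.2 = 9.7234 m, so the well at 8.36 m is 1.3634 m upgradient of the peak.
√(4πDt) = 1.886 m, giving peak height M/(n_e·A·√(4πDt)) = 0.975/(0.42 × 2.44 × 1.886) = 0.5045 kg/m³.
(x−vt)²/(4Dt) = (-1.3634)²/(4 × 0.0232 × 12.2) = 1.642; exp(−1.642) = 0.1936.
C = 0.5045 × 0.1936 = 0.0977 kg/m³.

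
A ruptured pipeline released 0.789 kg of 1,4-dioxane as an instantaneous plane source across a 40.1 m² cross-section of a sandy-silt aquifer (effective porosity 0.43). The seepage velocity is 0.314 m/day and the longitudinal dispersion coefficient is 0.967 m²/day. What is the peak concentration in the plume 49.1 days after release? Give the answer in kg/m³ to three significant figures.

0.00187 kg/m³

The peak of an instantaneous 1D plume sits at x = vt; there the Gaussian factor is 1 and C_max = M/(n_e·A·√(4πDt)), where n_e·A is the pore area the mass is dissolved in.
√(4πDt) = √(4π × 0.967 × 49.1) = 24.43 m, so C_max = 0.789/(0.43 × 40.1 × 24.43) = 0.00187 kg/m³.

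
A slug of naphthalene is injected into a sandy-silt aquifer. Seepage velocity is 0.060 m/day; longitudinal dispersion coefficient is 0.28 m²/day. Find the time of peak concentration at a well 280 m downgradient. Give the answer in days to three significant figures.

4590 days

For the 1D instantaneous-source solution, setting ∂C/∂t = 0 at fixed x gives v²t² + 2Dt − x² = 0, so t = (√(D² + v²x²) − D)/v².
√(D² + v²x²) = √(0.28² + 0.060² × 280²) = 16.80; v² = 0.0036.
t = (16.80 − 0.28)/0.0036 = 4590 days (vs. the pure-advection estimate x/v = 4670 d).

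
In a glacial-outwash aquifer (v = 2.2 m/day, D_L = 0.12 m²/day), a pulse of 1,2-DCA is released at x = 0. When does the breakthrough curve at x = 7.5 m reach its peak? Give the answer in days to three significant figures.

3.38 days

For the 1D instantaneous-source solution, setting ∂C/∂t = 0 at fixed x gives v²t² + 2Dt − x² = 0, so t = (√(D² + v²x²) − D)/v².
√(D² + v²x²) = √(0.12² + 2.2² × 7.5²) = 16.50; v² = 4.84.
t = (16.50 − 0.12)/4.84 = 3.38 days (vs. the pure-advection estimate x/v = 3.41 d).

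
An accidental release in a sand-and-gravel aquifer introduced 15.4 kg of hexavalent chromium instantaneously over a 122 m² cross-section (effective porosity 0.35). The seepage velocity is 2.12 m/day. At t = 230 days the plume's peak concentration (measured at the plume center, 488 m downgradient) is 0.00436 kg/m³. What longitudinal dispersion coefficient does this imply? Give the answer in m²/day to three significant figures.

2.37 m²/day

At the plume center C_max = M/(n_e·A·√(4πDt)), so D = M²/(4πt·(n_e·A·C_max)²).
n_e·A·C_max = 0.35 × 122 × 0.00436 = 0.1862 kg/m.
D = 15.4²/(4π × 230 × 0.1862²) = 2.37 m²/day.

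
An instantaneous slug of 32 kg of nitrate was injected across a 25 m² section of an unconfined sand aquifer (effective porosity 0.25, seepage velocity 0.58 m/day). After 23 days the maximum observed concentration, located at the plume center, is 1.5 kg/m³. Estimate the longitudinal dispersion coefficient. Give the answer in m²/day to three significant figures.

At the plume center C_max = M/(n_e·A·√(4πDt)), so D = M²/(4πt·(n_e·A·C_max)²).
n_e·A·C_max = 0.25 × 25 × 1.5 = 9.375 kg/m.
D = 32²/(4π × 23 × 9.375²) = 0.0403 m²/day.

0.0403 m²/day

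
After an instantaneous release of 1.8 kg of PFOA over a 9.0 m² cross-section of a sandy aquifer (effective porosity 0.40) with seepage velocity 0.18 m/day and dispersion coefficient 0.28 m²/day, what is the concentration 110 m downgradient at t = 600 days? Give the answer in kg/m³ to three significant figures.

0.0108 kg/m³

For an instantaneous plane source, C(x,t) = M/(n_e·A·√(4πDt)) · exp(−(x−vt)²/(4Dt)), with n_e·A the pore (flow) area.
Plume center vt = 0.18 × 600 = 108 m, so the well at 110 m is 2 m downgradient of the peak.
√(4πDt) = 45.95 m, giving peak height M/(n_e·A·√(4πDt)) = 1.8/(0.40 × 9.0 × 45.95) = 0.01088 kg/m³.
(x−vt)²/(4Dt) = (2)²/(4 × 0.28 × 600) = 0.005952; exp(−0.005952) = 0.9941.
C = 0.01088 × 0.9941 = 0.0108 kg/m³.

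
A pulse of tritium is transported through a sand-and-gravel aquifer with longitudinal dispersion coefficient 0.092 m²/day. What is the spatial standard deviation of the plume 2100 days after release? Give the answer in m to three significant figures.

Dispersive spreading gives a Gaussian with σ² = 2Dt; advection only shifts the center.
σ = √(2 × 0.092 × 2100) = 19.7 m.

19.7 m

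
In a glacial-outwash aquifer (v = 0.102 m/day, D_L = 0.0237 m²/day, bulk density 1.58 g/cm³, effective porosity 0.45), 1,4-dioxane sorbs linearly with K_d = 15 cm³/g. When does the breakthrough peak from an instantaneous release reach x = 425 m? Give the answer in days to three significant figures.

223000 days

Retardation factor R = 1 + ρ_b·K_d/n = 1 + 1.58 × 15/0.45 = 53.67.
Sorption retards both mechanisms: v_R = v/R = 0.001901 m/day, D_R = D/R = 0.0004416 m²/day.
Peak time from v_R²t² + 2D_R t − x² = 0: t = (√(D_R² + v_R²x²) − D_R)/v_R².
√(D_R² + v_R²x²) = √(0.0004416² + 0.001901² × 425²) = 0.8079; v_R² = 3.614e-06.
t = (0.8079 − 0.0004416)/3.614e-06 = 223000 days.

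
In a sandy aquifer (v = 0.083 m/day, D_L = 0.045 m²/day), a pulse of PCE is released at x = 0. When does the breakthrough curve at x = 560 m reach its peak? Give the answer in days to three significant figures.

6740 days

For the 1D instantaneous-source solution, setting ∂C/∂t = 0 at fixed x gives v²t² + 2Dt − x² = 0, so t = (√(D² + v²x²) − D)/v².
√(D² + v²x²) = √(0.045² + 0.083² × 560²) = 46.48; v² = 0.006889.
t = (46.48 − 0.045)/0.006889 = 6740 days (vs. the pure-advection estimate x/v = 6750 d).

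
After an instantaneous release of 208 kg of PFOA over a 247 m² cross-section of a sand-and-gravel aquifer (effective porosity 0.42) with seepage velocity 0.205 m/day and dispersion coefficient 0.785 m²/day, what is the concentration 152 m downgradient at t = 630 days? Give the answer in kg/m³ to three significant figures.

0.0195 kg/m³

For an instantaneous plane source, C(x,t) = M/(n_e·A·√(4πDt)) · exp(−(x−vt)²/(4Dt)), with n_e·A the pore (flow) area.
Plume center vt = 0.205 × 630 = 129.15 m, so the well at 152 m is 22.85 m downgradient of the peak.
√(4πDt) = 78.83 m, giving peak height M/(n_e·A·√(4πDt)) = 208/(0.42 × 247 × 78.83) = 0.02543 kg/m³.
(x−vt)²/(4Dt) = (22.85)²/(4 × 0.785 × 630) = 0.2639; exp(−0.2639) = 0.7681.
C = 0.02543 × 0.7681 = 0.0195 kg/m³.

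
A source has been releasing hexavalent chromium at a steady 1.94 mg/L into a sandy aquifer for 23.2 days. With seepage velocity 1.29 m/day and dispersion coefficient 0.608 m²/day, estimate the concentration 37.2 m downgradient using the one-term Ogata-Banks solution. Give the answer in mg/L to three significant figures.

0.166 mg/L

For a continuous step input, C/C₀ ≈ ½·erfc((x−vt)/(2√(Dt))).
vt = 1.29 × 23.2 = 29.928 m and 2√(Dt) = 2√(0.608 × 23.2) = 7.511 m.
Argument (x−vt)/(2√(Dt)) = (37.2 − 29.928)/7.511 = 0.9682; ½·erfc(0.9682) = 0.08546.
C = 1.94 × 0.08546 = 0.166 mg/L.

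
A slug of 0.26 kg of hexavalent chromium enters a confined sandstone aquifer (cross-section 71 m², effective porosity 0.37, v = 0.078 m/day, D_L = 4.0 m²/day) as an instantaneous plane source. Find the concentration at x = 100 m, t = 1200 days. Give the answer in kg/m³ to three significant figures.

4.02e-05 kg/m³

For an instantaneous plane source, C(x,t) = M/(n_e·A·√(4πDt)) · exp(−(x−vt)²/(4Dt)), with n_e·A the pore (flow) area.
Plume center vt = 0.078 × 1200 = 93.6 m, so the well at 100 m is 6.4 m downgradient of the peak.
√(4πDt) = 245.6 m, giving peak height M/(n_e·A·√(4πDt)) = 0.26/(0.37 × 71 × 245.6) = 4.030e-05 kg/m³.
(x−vt)²/(4Dt) = (6.4)²/(4 × 4.0 × 1200) = 0.002133; exp(−0.002133) = 0.9979.
C = 4.030e-05 × 0.9979 = 4.02e-05 kg/m³.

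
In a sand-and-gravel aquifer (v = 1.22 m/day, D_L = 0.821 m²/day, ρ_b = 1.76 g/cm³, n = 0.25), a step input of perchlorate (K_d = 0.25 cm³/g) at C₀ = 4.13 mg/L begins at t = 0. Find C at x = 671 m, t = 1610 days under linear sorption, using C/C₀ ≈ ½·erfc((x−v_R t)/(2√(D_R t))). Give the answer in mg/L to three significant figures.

3.74 mg/L

Retardation factor R = 1 + ρ_b·K_d/n = 1 + 1.76 × 0.25/0.25 = 2.760.
Sorption retards both mechanisms: v_R = v/R = 0.4420 m/day, D_R = D/R = 0.2975 m²/day.
v_R·t = 0.4420 × 1610 = 711.62 m; 2√(D_R t) = 43.77 m; argument = (671 − 711.62)/43.77 = -0.9280.
C = C₀ × ½·erfc(-0.9280) = 4.13 × 0.9053 = 3.74 mg/L.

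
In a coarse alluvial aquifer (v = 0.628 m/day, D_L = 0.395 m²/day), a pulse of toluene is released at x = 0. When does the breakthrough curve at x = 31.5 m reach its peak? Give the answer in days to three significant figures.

49.2 days

For the 1D instantaneous-source solution, setting ∂C/∂t = 0 at fixed x gives v²t² + 2Dt − x² = 0, so t = (√(D² + v²x²) − D)/v².
√(D² + v²x²) = √(0.395² + 0.628² × 31.5²) = 19.79; v² = 0.394384.
t = (19.79 − 0.395)/0.394384 = 49.2 days (vs. the pure-advection estimate x/v = 50.2 d).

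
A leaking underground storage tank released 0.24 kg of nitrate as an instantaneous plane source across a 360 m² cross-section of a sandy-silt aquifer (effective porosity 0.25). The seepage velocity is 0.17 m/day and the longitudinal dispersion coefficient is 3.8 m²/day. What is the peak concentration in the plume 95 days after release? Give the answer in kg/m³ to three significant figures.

3.96e-05 kg/m³

The peak of an instantaneous 1D plume sits at x = vt; there the Gaussian factor is 1 and C_max = M/(n_e·A·√(4πDt)), where n_e·A is the pore area the mass is dissolved in.
√(4πDt) = √(4π × 3.8 × 95) = 67.35 m, so C_max = 0.24/(0.25 × 360 × 67.35) = 3.96e-05 kg/m³.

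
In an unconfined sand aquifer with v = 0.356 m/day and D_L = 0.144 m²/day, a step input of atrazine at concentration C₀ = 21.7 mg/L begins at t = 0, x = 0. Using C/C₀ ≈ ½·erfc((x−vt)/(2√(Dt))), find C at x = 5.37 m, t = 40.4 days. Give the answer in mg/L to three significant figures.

21.6 mg/L

For a continuous step input, C/C₀ ≈ ½·erfc((x−vt)/(2√(Dt))).
vt = 0.356 × 40.4 = 14.3824 m and 2√(Dt) = 2√(0.144 × 40.4) = 4.824 m.
Argument (x−vt)/(2√(Dt)) = (5.37 − 14.3824)/4.824 = -1.868; ½·erfc(-1.868) = 0.9959.
C = 21.7 × 0.9959 = 21.6 mg/L.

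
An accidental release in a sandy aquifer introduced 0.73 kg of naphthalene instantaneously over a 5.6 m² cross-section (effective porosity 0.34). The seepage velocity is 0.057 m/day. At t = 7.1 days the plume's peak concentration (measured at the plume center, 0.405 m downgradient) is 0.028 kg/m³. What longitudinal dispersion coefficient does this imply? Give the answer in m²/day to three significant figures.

2.10 m²/day

At the plume center C_max = M/(n_e·A·√(4πDt)), so D = M²/(4πt·(n_e·A·C_max)²).
n_e·A·C_max = 0.34 × 5.6 × 0.028 = 0.05331 kg/m.
D = 0.73²/(4π × 7.1 × 0.05331²) = 2.10 m²/day.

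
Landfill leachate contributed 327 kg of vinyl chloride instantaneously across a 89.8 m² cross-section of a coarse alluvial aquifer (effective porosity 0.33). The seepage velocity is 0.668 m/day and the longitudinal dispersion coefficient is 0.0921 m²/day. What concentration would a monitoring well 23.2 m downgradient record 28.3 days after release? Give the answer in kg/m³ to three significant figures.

0.328 kg/m³

For an instantaneous plane source, C(x,t) = M/(n_e·A·√(4πDt)) · exp(−(x−vt)²/(4Dt)), with n_e·A the pore (flow) area.
Plume center vt = 0.668 × 28.3 = 18.9044 m, so the well at 23.2 m is 4.2956 m downgradient of the peak.
√(4πDt) = 5.723 m, giving peak height M/(n_e·A·√(4πDt)) = 327/(0.33 × 89.8 × 5.723) = 1.928 kg/m³.
(x−vt)²/(4Dt) = (4.2956)²/(4 × 0.0921 × 28.3) = 1.770; exp(−1.770) = 0.1703.
C = 1.928 × 0.1703 = 0.328 kg/m³.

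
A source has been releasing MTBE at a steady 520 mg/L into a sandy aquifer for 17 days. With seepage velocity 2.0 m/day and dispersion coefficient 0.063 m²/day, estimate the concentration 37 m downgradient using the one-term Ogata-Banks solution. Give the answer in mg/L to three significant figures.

For a continuous step input, C/C₀ ≈ ½·erfc((x−vt)/(2√(Dt))).
vt = 2.0 × 17 = 34 m and 2√(Dt) = 2√(0.063 × 17) = 2.070 m.
Argument (x−vt)/(2√(Dt)) = (37 − 34)/2.070 = 1.449; ½·erfc(1.449) = 0.02022.
C = 520 × 0.02022 = 10.5 mg/L.

10.5 mg/L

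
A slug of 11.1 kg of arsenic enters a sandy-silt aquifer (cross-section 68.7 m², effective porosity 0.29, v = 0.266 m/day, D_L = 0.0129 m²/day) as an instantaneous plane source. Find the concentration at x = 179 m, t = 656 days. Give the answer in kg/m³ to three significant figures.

For an instantaneous plane source, C(x,t) = M/(n_e·A·√(4πDt)) · exp(−(x−vt)²/(4Dt)), with n_e·A the pore (flow) area.
Plume center vt = 0.266 × 656 = 174.496 m, so the well at 179 m is 4.504 m downgradient of the peak.
√(4πDt) = 10.31 m, giving peak height M/(n_e·A·√(4πDt)) = 11.1/(0.29 × 68.7 × 10.31) = 0.05404 kg/m³.
(x−vt)²/(4Dt) = (4.504)²/(4 × 0.0129 × 656) = 0.5993; exp(−0.5993) = 0.5492.
C = 0.05404 × 0.5492 = 0.0297 kg/m³.

0.0297 kg/m³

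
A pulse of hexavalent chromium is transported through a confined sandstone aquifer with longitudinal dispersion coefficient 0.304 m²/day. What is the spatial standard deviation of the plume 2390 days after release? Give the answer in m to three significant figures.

38.1 m

Dispersive spreading gives a Gaussian with σ² = 2Dt; advection only shifts the center.
σ = √(2 × 0.304 × 2390) = 38.1 m.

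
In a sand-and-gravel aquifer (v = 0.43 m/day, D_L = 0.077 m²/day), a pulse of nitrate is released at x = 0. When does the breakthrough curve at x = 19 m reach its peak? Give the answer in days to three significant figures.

For the 1D instantaneous-source solution, setting ∂C/∂t = 0 at fixed x gives v²t² + 2Dt − x² = 0, so t = (√(D² + v²x²) − D)/v².
√(D² + v²x²) = √(0.077² + 0.43² × 19²) = 8.170; v² = 0.1849.
t = (8.170 − 0.077)/0.1849 = 43.8 days (vs. the pure-advection estimate x/v = 44.2 d).

43.8 days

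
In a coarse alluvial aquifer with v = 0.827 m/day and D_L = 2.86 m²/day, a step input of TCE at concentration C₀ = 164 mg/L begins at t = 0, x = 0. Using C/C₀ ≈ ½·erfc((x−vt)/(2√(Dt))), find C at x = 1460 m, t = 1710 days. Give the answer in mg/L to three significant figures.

For a continuous step input, C/C₀ ≈ ½·erfc((x−vt)/(2√(Dt))).
vt = 0.827 × 1710 = 1414.17 m and 2√(Dt) = 2√(2.86 × 1710) = 139.9 m.
Argument (x−vt)/(2√(Dt)) = (1460 − 1414.17)/139.9 = 0.3276; ½·erfc(0.3276) = 0.3216.
C = 164 × 0.3216 = 52.7 mg/L.

52.7 mg/L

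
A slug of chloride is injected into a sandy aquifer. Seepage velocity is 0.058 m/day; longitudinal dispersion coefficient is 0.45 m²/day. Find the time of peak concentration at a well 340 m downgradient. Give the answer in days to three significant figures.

5730 days

For the 1D instantaneous-source solution, setting ∂C/∂t = 0 at fixed x gives v²t² + 2Dt − x² = 0, so t = (√(D² + v²x²) − D)/v².
√(D² + v²x²) = √(0.45² + 0.058² × 340²) = 19.73; v² = 0.003364.
t = (19.73 − 0.45)/0.003364 = 5730 days (vs. the pure-advection estimate x/v = 5860 d).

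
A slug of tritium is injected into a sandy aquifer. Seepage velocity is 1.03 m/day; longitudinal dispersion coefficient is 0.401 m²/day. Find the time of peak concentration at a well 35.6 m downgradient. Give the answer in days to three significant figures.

For the 1D instantaneous-source solution, setting ∂C/∂t = 0 at fixed x gives v²t² + 2Dt − x² = 0, so t = (√(D² + v²x²) − D)/v².
√(D² + v²x²) = √(0.401² + 1.03² × 35.6²) = 36.67; v² = 1.0609.
t = (36.67 − 0.401)/1.0609 = 34.2 days (vs. the pure-advection estimate x/v = 34.6 d).

34.2 days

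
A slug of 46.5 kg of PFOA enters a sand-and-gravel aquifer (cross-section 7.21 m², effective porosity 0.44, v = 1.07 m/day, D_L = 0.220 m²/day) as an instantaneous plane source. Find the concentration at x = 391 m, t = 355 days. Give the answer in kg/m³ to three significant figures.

0.314 kg/m³

For an instantaneous plane source, C(x,t) = M/(n_e·A·√(4πDt)) · exp(−(x−vt)²/(4Dt)), with n_e·A the pore (flow) area.
Plume center vt = 1.07 × 355 = 379.85 m, so the well at 391 m is 11.15 m downgradient of the peak.
√(4πDt) = 31.33 m, giving peak height M/(n_e·A·√(4πDt)) = 46.5/(0.44 × 7.21 × 31.33) = 0.4678 kg/m³.
(x−vt)²/(4Dt) = (11.15)²/(4 × 0.220 × 355) = 0.3980; exp(−0.3980) = 0.6717.
C = 0.4678 × 0.6717 = 0.314 kg/m³.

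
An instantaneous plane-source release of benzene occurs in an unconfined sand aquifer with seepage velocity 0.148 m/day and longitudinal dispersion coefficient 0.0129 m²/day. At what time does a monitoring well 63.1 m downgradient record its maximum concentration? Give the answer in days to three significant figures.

426 days

For the 1D instantaneous-source solution, setting ∂C/∂t = 0 at fixed x gives v²t² + 2Dt − x² = 0, so t = (√(D² + v²x²) − D)/v².
√(D² + v²x²) = √(0.0129² + 0.148² × 63.1²) = 9.339; v² = 0.021904.
t = (9.339 − 0.0129)/0.021904 = 426 days (vs. the pure-advection estimate x/v = 426 d).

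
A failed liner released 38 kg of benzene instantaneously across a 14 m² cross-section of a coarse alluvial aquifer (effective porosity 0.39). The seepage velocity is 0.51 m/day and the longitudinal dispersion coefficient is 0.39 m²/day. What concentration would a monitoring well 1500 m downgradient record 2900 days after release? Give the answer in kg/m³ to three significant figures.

For an instantaneous plane source, C(x,t) = M/(n_e·A·√(4πDt)) · exp(−(x−vt)²/(4Dt)), with n_e·A the pore (flow) area.
Plume center vt = 0.51 × 2900 = 1479 m, so the well at 1500 m is 21 m downgradient of the peak.
√(4πDt) = 119.2 m, giving peak height M/(n_e·A·√(4πDt)) = 38/(0.39 × 14 × 119.2) = 0.05839 kg/m³.
(x−vt)²/(4Dt) = (21)²/(4 × 0.39 × 2900) = 0.09748; exp(−0.09748) = 0.9071.
C = 0.05839 × 0.9071 = 0.0530 kg/m³.

0.0530 kg/m³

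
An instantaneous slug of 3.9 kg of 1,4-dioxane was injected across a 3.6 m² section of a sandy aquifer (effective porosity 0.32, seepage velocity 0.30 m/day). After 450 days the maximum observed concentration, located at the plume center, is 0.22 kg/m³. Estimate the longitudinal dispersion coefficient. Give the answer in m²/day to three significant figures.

0.0419 m²/day

At the plume center C_max = M/(n_e·A·√(4πDt)), so D = M²/(4πt·(n_e·A·C_max)²).
n_e·A·C_max = 0.32 × 3.6 × 0.22 = 0.2534 kg/m.
D = 3.9²/(4π × 450 × 0.2534²) = 0.0419 m²/day.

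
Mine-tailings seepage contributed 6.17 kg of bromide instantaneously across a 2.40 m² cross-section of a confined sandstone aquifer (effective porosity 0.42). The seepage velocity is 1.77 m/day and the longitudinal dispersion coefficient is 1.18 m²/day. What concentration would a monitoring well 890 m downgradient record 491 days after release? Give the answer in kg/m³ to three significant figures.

0.0594 kg/m³

For an instantaneous plane source, C(x,t) = M/(n_e·A·√(4πDt)) · exp(−(x−vt)²/(4Dt)), with n_e·A the pore (flow) area.
Plume center vt = 1.77 × 491 = 869.07 m, so the well at 890 m is 20.93 m downgradient of the peak.
√(4πDt) = 85.33 m, giving peak height M/(n_e·A·√(4πDt)) = 6.17/(0.42 × 2.40 × 85.33) = 0.07173 kg/m³.
(x−vt)²/(4Dt) = (20.93)²/(4 × 1.18 × 491) = 0.1890; exp(−0.1890) = 0.8278.
C = 0.07173 × 0.8278 = 0.0594 kg/m³.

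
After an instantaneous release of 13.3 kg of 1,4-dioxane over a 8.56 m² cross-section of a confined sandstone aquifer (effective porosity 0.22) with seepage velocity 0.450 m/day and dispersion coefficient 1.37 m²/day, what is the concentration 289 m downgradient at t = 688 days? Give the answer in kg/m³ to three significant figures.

For an instantaneous plane source, C(x,t) = M/(n_e·A·√(4πDt)) · exp(−(x−vt)²/(4Dt)), with n_e·A the pore (flow) area.
Plume center vt = 0.450 × 688 = 309.6 m, so the well at 289 m is 20.6 m upgradient of the peak.
√(4πDt) = 108.8 m, giving peak height M/(n_e·A·√(4πDt)) = 13.3/(0.22 × 8.56 × 108.8) = 0.06491 kg/m³.
(x−vt)²/(4Dt) = (-20.6)²/(4 × 1.37 × 688) = 0.1126; exp(−0.1126) = 0.8935.
C = 0.06491 × 0.8935 = 0.0580 kg/m³.

0.0580 kg/m³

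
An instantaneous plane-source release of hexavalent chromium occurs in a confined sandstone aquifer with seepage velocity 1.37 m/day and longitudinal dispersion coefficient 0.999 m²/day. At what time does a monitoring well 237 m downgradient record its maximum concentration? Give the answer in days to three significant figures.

172 days

For the 1D instantaneous-source solution, setting ∂C/∂t = 0 at fixed x gives v²t² + 2Dt − x² = 0, so t = (√(D² + v²x²) − D)/v².
√(D² + v²x²) = √(0.999² + 1.37² × 237²) = 324.7; v² = 1.8769.
t = (324.7 − 0.999)/1.8769 = 172 days (vs. the pure-advection estimate x/v = 173 d).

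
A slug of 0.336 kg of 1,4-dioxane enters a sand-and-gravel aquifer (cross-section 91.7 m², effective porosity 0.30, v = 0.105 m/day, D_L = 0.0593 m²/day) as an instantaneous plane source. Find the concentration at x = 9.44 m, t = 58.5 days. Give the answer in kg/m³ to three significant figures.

0.000845 kg/m³

For an instantaneous plane source, C(x,t) = M/(n_e·A·√(4πDt)) · exp(−(x−vt)²/(4Dt)), with n_e·A the pore (flow) area.
Plume center vt = 0.105 × 58.5 = 6.1425 m, so the well at 9.44 m is 3.2975 m downgradient of the peak.
√(4πDt) = 6.603 m, giving peak height M/(n_e·A·√(4πDt)) = 0.336/(0.30 × 91.7 × 6.603) = 0.001850 kg/m³.
(x−vt)²/(4Dt) = (3.2975)²/(4 × 0.0593 × 58.5) = 0.7836; exp(−0.7836) = 0.4568.
C = 0.001850 × 0.4568 = 0.000845 kg/m³.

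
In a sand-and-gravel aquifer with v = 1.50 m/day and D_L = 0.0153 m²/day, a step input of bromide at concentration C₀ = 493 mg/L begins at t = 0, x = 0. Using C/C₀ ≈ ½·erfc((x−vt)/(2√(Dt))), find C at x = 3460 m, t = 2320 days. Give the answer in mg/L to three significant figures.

489 mg/L

For a continuous step input, C/C₀ ≈ ½·erfc((x−vt)/(2√(Dt))).
vt = 1.50 × 2320 = 3480 m and 2√(Dt) = 2√(0.0153 × 2320) = 11.92 m.
Argument (x−vt)/(2√(Dt)) = (3460 − 3480)/11.92 = -1.678; ½·erfc(-1.678) = 0.9912.
C = 493 × 0.9912 = 489 mg/L.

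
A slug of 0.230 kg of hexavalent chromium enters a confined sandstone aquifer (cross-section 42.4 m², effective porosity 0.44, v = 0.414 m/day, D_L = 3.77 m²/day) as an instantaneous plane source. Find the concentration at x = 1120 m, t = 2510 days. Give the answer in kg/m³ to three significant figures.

For an instantaneous plane source, C(x,t) = M/(n_e·A·√(4πDt)) · exp(−(x−vt)²/(4Dt)), with n_e·A the pore (flow) area.
Plume center vt = 0.414 × 2510 = 1039.14 m, so the well at 1120 m is 80.86 m downgradient of the peak.
√(4πDt) = 344.8 m, giving peak height M/(n_e·A·√(4πDt)) = 0.230/(0.44 × 42.4 × 344.8) = 3.576e-05 kg/m³.
(x−vt)²/(4Dt) = (80.86)²/(4 × 3.77 × 2510) = 0.1727; exp(−0.1727) = 0.8414.
C = 3.576e-05 × 0.8414 = 3.01e-05 kg/m³.

3.01e-05 kg/m³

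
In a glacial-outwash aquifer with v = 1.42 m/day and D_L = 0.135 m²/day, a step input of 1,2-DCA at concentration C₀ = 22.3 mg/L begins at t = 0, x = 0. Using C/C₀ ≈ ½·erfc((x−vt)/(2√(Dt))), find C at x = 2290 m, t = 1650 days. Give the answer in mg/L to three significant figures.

For a continuous step input, C/C₀ ≈ ½·erfc((x−vt)/(2√(Dt))).
vt = 1.42 × 1650 = 2343 m and 2√(Dt) = 2√(0.135 × 1650) = 29.85 m.
Argument (x−vt)/(2√(Dt)) = (2290 − 2343)/29.85 = -1.776; ½·erfc(-1.776) = 0.9940.
C = 22.3 × 0.9940 = 22.2 mg/L.

22.2 mg/L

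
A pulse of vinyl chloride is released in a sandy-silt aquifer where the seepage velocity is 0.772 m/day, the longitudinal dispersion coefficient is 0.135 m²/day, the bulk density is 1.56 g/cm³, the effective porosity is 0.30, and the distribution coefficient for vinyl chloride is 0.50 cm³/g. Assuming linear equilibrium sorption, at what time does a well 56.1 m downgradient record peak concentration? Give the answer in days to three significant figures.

Retardation factor R = 1 + ρ_b·K_d/n = 1 + 1.56 × 0.50/0.30 = 3.600.
Sorption retards both mechanisms: v_R = v/R = 0.2144 m/day, D_R = D/R = 0.03750 m²/day.
Peak time from v_R²t² + 2D_R t − x² = 0: t = (√(D_R² + v_R²x²) − D_R)/v_R².
√(D_R² + v_R²x²) = √(0.03750² + 0.2144² × 56.1²) = 12.03; v_R² = 0.04597.
t = (12.03 − 0.03750)/0.04597 = 261 days.

261 days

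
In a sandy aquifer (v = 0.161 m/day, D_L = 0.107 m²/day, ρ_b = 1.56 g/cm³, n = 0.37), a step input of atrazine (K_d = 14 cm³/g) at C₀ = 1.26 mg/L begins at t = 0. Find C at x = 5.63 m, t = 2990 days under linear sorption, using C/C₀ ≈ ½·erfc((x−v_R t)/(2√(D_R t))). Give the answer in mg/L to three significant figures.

Retardation factor R = 1 + ρ_b·K_d/n = 1 + 1.56 × 14/0.37 = 60.03.
Sorption retards both mechanisms: v_R = v/R = 0.002682 m/day, D_R = D/R = 0.001782 m²/day.
v_R·t = 0.002682 × 2990 = 8.01918 m; 2√(D_R t) = 4.617 m; argument = (5.63 − 8.01918)/4.617 = -0.5175.
C = C₀ × ½·erfc(-0.5175) = 1.26 × 0.7679 = 0.968 mg/L.

0.968 mg/L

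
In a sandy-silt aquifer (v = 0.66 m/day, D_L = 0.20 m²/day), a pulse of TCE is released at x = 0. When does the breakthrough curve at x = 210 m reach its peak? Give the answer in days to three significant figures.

318 days

For the 1D instantaneous-source solution, setting ∂C/∂t = 0 at fixed x gives v²t² + 2Dt − x² = 0, so t = (√(D² + v²x²) − D)/v².
√(D² + v²x²) = √(0.20² + 0.66² × 210²) = 138.6; v² = 0.4356.
t = (138.6 − 0.20)/0.4356 = 318 days (vs. the pure-advection estimate x/v = 318 d).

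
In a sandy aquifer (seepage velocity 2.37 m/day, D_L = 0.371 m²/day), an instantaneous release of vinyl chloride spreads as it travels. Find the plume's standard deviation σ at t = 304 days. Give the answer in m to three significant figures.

Dispersive spreading gives a Gaussian with σ² = 2Dt; advection only shifts the center.
σ = √(2 × 0.371 × 304) = 15.0 m.

15.0 m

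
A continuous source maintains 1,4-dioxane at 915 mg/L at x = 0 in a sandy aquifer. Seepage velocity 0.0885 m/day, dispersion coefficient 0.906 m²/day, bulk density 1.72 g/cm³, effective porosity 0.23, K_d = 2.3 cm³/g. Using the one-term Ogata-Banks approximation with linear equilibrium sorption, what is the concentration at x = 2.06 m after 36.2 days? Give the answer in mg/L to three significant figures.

Retardation factor R = 1 + ρ_b·K_d/n = 1 + 1.72 × 2.3/0.23 = 18.20.
Sorption retards both mechanisms: v_R = v/R = 0.004863 m/day, D_R = D/R = 0.04978 m²/day.
v_R·t = 0.004863 × 36.2 = 0.1760406 m; 2√(D_R t) = 2.685 m; argument = (2.06 − 0.1760406)/2.685 = 0.7017.
C = C₀ × ½·erfc(0.7017) = 915 × 0.1605 = 147 mg/L.

147 mg/L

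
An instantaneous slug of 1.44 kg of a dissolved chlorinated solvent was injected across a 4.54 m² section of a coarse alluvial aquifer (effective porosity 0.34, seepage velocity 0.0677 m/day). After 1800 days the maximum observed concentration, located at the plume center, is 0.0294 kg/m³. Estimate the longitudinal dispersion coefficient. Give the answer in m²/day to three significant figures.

At the plume center C_max = M/(n_e·A·√(4πDt)), so D = M²/(4πt·(n_e·A·C_max)²).
n_e·A·C_max = 0.34 × 4.54 × 0.0294 = 0.04538 kg/m.
D = 1.44²/(4π × 1800 × 0.04538²) = 0.0445 m²/day.

0.0445 m²/day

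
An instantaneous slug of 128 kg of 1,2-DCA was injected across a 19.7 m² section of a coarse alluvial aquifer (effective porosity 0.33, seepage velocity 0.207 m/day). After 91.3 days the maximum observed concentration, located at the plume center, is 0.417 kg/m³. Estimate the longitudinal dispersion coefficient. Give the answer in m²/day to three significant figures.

1.94 m²/day

At the plume center C_max = M/(n_e·A·√(4πDt)), so D = M²/(4πt·(n_e·A·C_max)²).
n_e·A·C_max = 0.33 × 19.7 × 0.417 = 2.711 kg/m.
D = 128²/(4π × 91.3 × 2.711²) = 1.94 m²/day.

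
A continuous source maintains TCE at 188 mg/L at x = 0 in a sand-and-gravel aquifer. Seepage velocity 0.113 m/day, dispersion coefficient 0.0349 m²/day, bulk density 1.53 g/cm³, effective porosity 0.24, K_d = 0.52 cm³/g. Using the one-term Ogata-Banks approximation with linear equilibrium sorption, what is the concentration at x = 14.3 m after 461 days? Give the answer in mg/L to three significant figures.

39.0 mg/L

Retardation factor R = 1 + ρ_b·K_d/n = 1 + 1.53 × 0.52/0.24 = 4.315.
Sorption retards both mechanisms: v_R = v/R = 0.02619 m/day, D_R = D/R = 0.008088 m²/day.
v_R·t = 0.02619 × 461 = 12.07359 m; 2√(D_R t) = 3.862 m; argument = (14.3 − 12.07359)/3.862 = 0.5765.
C = C₀ × ½·erfc(0.5765) = 188 × 0.2075 = 39.0 mg/L.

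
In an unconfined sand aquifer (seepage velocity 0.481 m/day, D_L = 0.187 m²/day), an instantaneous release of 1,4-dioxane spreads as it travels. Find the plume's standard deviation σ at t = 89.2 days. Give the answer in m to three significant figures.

5.78 m

Dispersive spreading gives a Gaussian with σ² = 2Dt; advection only shifts the center.
σ = √(2 × 0.187 × 89.2) = 5.78 m.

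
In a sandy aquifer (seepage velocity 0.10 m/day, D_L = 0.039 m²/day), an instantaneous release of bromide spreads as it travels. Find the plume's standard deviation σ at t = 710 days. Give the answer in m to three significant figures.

Dispersive spreading gives a Gaussian with σ² = 2Dt; advection only shifts the center.
σ = √(2 × 0.039 × 710) = 7.44 m.

7.44 m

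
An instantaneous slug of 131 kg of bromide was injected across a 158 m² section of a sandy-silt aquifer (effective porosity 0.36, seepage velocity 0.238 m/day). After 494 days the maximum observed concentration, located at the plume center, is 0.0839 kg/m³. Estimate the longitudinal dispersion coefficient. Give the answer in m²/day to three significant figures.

At the plume center C_max = M/(n_e·A·√(4πDt)), so D = M²/(4πt·(n_e·A·C_max)²).
n_e·A·C_max = 0.36 × 158 × 0.0839 = 4.772 kg/m.
D = 131²/(4π × 494 × 4.772²) = 0.121 m²/day.

0.121 m²/day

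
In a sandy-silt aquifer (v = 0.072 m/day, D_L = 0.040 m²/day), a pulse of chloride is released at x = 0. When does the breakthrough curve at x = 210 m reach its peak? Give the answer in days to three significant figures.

For the 1D instantaneous-source solution, setting ∂C/∂t = 0 at fixed x gives v²t² + 2Dt − x² = 0, so t = (√(D² + v²x²) − D)/v².
√(D² + v²x²) = √(0.040² + 0.072² × 210²) = 15.12; v² = 0.005184.
t = (15.12 − 0.040)/0.005184 = 2910 days (vs. the pure-advection estimate x/v = 2920 d).

2910 days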